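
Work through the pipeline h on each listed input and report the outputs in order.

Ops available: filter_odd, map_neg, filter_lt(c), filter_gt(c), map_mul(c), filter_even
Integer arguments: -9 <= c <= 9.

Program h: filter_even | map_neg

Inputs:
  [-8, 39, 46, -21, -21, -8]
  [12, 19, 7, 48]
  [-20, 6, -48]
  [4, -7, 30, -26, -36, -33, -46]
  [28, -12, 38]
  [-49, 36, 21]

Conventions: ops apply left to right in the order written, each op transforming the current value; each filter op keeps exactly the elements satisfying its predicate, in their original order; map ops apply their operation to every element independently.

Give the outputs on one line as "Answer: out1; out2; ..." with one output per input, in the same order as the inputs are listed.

[8, -46, 8]; [-12, -48]; [20, -6, 48]; [-4, -30, 26, 36, 46]; [-28, 12, -38]; [-36]

Execution, op by op:
  [-8, 39, 46, -21, -21, -8] -> [-8, 46, -8] -> [8, -46, 8]
  [12, 19, 7, 48] -> [12, 48] -> [-12, -48]
  [-20, 6, -48] -> [-20, 6, -48] -> [20, -6, 48]
  [4, -7, 30, -26, -36, -33, -46] -> [4, 30, -26, -36, -46] -> [-4, -30, 26, 36, 46]
  [28, -12, 38] -> [28, -12, 38] -> [-28, 12, -38]
  [-49, 36, 21] -> [36] -> [-36]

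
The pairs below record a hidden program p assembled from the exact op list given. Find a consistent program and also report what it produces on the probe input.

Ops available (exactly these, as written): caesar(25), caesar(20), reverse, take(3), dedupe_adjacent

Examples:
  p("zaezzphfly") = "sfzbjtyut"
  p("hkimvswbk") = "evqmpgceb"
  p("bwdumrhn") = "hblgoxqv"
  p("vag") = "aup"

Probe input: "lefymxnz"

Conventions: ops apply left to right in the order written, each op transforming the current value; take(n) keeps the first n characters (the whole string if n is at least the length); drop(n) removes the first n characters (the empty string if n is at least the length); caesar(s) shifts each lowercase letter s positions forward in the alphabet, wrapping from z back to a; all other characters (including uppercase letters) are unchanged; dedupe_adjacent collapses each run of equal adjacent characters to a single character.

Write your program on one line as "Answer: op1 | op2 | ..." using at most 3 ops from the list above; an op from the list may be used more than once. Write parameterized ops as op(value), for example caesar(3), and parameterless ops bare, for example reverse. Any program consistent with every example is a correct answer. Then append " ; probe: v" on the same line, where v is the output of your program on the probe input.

caesar(20) | dedupe_adjacent | reverse ; probe: "thrgszyf"

Check, running the answer program on each example:
  "zaezzphfly" -> "tuyttjbzfs" -> "tuytjbzfs" -> "sfzbjtyut"
  "hkimvswbk" -> "becgpmqve" -> "becgpmqve" -> "evqmpgceb"
  "bwdumrhn" -> "vqxoglbh" -> "vqxoglbh" -> "hblgoxqv"
  "vag" -> "pua" -> "pua" -> "aup"
  probe: "lefymxnz" -> "fyzsgrht" -> "fyzsgrht" -> "thrgszyf"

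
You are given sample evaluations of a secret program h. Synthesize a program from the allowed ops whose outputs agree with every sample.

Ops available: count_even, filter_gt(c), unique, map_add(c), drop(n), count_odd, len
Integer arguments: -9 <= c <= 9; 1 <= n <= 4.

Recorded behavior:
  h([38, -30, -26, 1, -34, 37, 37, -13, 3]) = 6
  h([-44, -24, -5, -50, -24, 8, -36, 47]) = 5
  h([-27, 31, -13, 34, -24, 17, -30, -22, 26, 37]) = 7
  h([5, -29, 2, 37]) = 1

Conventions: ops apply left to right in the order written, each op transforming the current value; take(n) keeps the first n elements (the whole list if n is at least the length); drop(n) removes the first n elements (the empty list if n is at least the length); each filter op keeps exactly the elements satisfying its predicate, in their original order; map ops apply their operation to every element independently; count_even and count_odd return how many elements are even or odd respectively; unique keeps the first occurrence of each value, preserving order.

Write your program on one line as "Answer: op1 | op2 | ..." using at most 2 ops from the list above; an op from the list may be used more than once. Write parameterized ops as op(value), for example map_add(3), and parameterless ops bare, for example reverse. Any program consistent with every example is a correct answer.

drop(3) | len

Check, running the answer program on each example:
  [38, -30, -26, 1, -34, 37, 37, -13, 3] -> [1, -34, 37, 37, -13, 3] -> 6
  [-44, -24, -5, -50, -24, 8, -36, 47] -> [-50, -24, 8, -36, 47] -> 5
  [-27, 31, -13, 34, -24, 17, -30, -22, 26, 37] -> [34, -24, 17, -30, -22, 26, 37] -> 7
  [5, -29, 2, 37] -> [37] -> 1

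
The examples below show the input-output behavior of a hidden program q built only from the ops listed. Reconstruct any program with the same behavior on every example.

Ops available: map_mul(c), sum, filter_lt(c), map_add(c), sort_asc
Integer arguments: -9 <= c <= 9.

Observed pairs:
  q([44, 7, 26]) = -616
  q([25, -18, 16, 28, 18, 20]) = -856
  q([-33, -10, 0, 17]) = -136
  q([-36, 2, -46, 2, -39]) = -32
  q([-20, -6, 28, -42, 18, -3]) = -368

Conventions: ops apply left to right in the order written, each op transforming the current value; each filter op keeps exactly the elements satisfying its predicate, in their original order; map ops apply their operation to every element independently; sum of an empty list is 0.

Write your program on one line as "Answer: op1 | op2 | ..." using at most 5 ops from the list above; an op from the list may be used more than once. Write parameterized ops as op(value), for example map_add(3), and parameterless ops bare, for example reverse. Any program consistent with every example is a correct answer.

map_mul(-8) | filter_lt(-5) | sort_asc | sum

Check, running the answer program on each example:
  [44, 7, 26] -> [-352, -56, -208] -> [-352, -56, -208] -> [-352, -208, -56] -> -616
  [25, -18, 16, 28, 18, 20] -> [-200, 144, -128, -224, -144, -160] -> [-200, -128, -224, -144, -160] -> [-224, -200, -160, -144, -128] -> -856
  [-33, -10, 0, 17] -> [264, 80, 0, -136] -> [-136] -> [-136] -> -136
  [-36, 2, -46, 2, -39] -> [288, -16, 368, -16, 312] -> [-16, -16] -> [-16, -16] -> -32
  [-20, -6, 28, -42, 18, -3] -> [160, 48, -224, 336, -144, 24] -> [-224, -144] -> [-224, -144] -> -368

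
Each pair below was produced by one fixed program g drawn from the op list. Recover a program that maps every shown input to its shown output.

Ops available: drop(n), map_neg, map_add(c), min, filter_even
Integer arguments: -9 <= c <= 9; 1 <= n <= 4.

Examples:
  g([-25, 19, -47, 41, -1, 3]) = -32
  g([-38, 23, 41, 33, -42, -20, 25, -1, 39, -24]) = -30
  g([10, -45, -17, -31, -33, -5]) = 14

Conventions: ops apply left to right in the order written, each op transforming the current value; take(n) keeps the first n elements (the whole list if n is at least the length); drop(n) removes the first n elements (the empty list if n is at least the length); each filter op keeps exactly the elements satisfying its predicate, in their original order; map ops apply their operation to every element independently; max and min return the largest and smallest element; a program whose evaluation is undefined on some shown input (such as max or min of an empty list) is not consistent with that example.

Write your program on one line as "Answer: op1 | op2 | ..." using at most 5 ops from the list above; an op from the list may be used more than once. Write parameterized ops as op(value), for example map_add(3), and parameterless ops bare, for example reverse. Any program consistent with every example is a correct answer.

map_add(-9) | drop(3) | map_neg | min

Check, running the answer program on each example:
  [-25, 19, -47, 41, -1, 3] -> [-34, 10, -56, 32, -10, -6] -> [32, -10, -6] -> [-32, 10, 6] -> -32
  [-38, 23, 41, 33, -42, -20, 25, -1, 39, -24] -> [-47, 14, 32, 24, -51, -29, 16, -10, 30, -33] -> [24, -51, -29, 16, -10, 30, -33] -> [-24, 51, 29, -16, 10, -30, 33] -> -30
  [10, -45, -17, -31, -33, -5] -> [1, -54, -26, -40, -42, -14] -> [-40, -42, -14] -> [40, 42, 14] -> 14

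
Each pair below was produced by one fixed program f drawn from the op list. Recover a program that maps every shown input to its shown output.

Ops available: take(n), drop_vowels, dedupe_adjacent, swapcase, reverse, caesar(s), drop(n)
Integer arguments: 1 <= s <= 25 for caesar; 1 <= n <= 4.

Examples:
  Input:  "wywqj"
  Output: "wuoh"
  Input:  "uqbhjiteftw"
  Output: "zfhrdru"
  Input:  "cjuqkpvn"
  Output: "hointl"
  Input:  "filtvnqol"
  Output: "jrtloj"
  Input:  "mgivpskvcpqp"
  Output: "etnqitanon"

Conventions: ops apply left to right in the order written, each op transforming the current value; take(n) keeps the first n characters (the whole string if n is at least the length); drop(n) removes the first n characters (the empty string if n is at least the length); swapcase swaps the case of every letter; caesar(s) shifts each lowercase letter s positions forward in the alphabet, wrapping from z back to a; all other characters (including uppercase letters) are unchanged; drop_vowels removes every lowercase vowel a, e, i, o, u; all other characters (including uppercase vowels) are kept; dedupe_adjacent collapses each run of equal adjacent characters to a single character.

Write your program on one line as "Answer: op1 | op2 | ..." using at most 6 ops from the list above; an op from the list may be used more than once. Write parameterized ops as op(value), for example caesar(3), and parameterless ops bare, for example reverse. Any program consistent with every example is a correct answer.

reverse | drop_vowels | reverse | caesar(24) | drop(1)

Check, running the answer program on each example:
  "wywqj" -> "jqwyw" -> "jqwyw" -> "wywqj" -> "uwuoh" -> "wuoh"
  "uqbhjiteftw" -> "wtfetijhbqu" -> "wtftjhbq" -> "qbhjtftw" -> "ozfhrdru" -> "zfhrdru"
  "cjuqkpvn" -> "nvpkqujc" -> "nvpkqjc" -> "cjqkpvn" -> "ahointl" -> "hointl"
  "filtvnqol" -> "loqnvtlif" -> "lqnvtlf" -> "fltvnql" -> "djrtloj" -> "jrtloj"
  "mgivpskvcpqp" -> "pqpcvkspvigm" -> "pqpcvkspvgm" -> "mgvpskvcpqp" -> "ketnqitanon" -> "etnqitanon"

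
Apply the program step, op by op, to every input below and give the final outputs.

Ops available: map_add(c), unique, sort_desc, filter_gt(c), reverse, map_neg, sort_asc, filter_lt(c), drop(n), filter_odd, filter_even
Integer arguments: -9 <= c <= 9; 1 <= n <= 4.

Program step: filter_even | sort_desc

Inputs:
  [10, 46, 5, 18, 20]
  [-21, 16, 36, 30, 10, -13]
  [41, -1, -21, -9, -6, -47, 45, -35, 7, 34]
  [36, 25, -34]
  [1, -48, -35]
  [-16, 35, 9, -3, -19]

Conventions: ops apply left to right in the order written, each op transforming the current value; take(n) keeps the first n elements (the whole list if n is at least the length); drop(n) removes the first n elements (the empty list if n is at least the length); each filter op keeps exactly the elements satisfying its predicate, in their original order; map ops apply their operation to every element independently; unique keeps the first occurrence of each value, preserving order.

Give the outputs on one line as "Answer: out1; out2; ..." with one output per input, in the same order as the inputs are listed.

[46, 20, 18, 10]; [36, 30, 16, 10]; [34, -6]; [36, -34]; [-48]; [-16]

Execution, op by op:
  [10, 46, 5, 18, 20] -> [10, 46, 18, 20] -> [46, 20, 18, 10]
  [-21, 16, 36, 30, 10, -13] -> [16, 36, 30, 10] -> [36, 30, 16, 10]
  [41, -1, -21, -9, -6, -47, 45, -35, 7, 34] -> [-6, 34] -> [34, -6]
  [36, 25, -34] -> [36, -34] -> [36, -34]
  [1, -48, -35] -> [-48] -> [-48]
  [-16, 35, 9, -3, -19] -> [-16] -> [-16]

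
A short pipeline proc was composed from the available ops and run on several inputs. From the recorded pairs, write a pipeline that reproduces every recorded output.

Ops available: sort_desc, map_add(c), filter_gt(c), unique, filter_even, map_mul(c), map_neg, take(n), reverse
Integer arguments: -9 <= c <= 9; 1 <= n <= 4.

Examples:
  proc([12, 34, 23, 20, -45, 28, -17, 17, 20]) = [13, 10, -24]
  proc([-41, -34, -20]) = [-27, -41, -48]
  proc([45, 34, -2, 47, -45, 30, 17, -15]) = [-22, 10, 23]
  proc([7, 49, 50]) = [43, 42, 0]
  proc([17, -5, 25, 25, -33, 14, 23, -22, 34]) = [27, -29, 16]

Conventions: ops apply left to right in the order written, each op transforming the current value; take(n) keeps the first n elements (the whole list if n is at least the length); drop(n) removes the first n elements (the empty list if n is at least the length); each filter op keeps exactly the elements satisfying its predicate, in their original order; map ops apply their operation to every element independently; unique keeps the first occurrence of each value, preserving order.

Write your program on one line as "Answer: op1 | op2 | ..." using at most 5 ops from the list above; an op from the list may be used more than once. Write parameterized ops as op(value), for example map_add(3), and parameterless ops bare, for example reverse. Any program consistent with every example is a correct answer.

reverse | unique | map_add(-7) | take(3)

Check, running the answer program on each example:
  [12, 34, 23, 20, -45, 28, -17, 17, 20] -> [20, 17, -17, 28, -45, 20, 23, 34, 12] -> [20, 17, -17, 28, -45, 23, 34, 12] -> [13, 10, -24, 21, -52, 16, 27, 5] -> [13, 10, -24]
  [-41, -34, -20] -> [-20, -34, -41] -> [-20, -34, -41] -> [-27, -41, -48] -> [-27, -41, -48]
  [45, 34, -2, 47, -45, 30, 17, -15] -> [-15, 17, 30, -45, 47, -2, 34, 45] -> [-15, 17, 30, -45, 47, -2, 34, 45] -> [-22, 10, 23, -52, 40, -9, 27, 38] -> [-22, 10, 23]
  [7, 49, 50] -> [50, 49, 7] -> [50, 49, 7] -> [43, 42, 0] -> [43, 42, 0]
  [17, -5, 25, 25, -33, 14, 23, -22, 34] -> [34, -22, 23, 14, -33, 25, 25, -5, 17] -> [34, -22, 23, 14, -33, 25, -5, 17] -> [27, -29, 16, 7, -40, 18, -12, 10] -> [27, -29, 16]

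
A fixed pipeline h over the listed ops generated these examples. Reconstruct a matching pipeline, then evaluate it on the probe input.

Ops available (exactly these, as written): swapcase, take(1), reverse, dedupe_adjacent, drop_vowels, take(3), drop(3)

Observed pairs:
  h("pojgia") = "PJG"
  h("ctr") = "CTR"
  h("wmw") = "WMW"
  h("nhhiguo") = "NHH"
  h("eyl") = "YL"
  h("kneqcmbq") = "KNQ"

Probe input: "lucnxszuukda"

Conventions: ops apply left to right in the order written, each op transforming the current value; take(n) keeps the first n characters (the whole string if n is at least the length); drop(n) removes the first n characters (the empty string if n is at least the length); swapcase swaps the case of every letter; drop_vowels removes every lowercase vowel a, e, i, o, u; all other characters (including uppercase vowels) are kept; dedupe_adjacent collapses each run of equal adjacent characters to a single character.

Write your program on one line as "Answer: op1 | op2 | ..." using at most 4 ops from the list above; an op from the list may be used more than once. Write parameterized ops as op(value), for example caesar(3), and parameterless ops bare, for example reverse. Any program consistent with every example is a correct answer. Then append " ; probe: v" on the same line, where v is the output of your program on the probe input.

drop_vowels | swapcase | take(3) ; probe: "LCN"

Check, running the answer program on each example:
  "pojgia" -> "pjg" -> "PJG" -> "PJG"
  "ctr" -> "ctr" -> "CTR" -> "CTR"
  "wmw" -> "wmw" -> "WMW" -> "WMW"
  "nhhiguo" -> "nhhg" -> "NHHG" -> "NHH"
  "eyl" -> "yl" -> "YL" -> "YL"
  "kneqcmbq" -> "knqcmbq" -> "KNQCMBQ" -> "KNQ"
  probe: "lucnxszuukda" -> "lcnxszkd" -> "LCNXSZKD" -> "LCN"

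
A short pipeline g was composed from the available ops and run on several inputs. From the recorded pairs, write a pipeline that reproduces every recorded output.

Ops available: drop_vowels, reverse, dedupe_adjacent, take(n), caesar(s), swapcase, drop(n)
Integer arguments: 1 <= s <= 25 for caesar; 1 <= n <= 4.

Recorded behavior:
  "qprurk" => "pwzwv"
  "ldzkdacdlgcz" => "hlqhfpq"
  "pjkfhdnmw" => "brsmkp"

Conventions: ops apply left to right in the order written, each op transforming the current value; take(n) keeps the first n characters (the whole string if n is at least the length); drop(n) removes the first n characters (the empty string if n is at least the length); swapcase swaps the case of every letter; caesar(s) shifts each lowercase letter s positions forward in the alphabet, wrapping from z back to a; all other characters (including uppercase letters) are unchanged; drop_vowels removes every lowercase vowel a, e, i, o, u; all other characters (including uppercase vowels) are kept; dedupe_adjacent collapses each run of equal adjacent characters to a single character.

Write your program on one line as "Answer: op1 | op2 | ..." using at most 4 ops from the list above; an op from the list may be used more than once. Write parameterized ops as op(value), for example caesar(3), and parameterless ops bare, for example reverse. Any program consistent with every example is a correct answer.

caesar(9) | reverse | caesar(22) | drop_vowels

Check, running the answer program on each example:
  "qprurk" -> "zyadat" -> "tadayz" -> "pwzwuv" -> "pwzwv"
  "ldzkdacdlgcz" -> "umitmjlmupli" -> "ilpumljmtimu" -> "ehlqihfipeiq" -> "hlqhfpq"
  "pjkfhdnmw" -> "ystoqmwvf" -> "fvwmqotsy" -> "brsimkpou" -> "brsmkp"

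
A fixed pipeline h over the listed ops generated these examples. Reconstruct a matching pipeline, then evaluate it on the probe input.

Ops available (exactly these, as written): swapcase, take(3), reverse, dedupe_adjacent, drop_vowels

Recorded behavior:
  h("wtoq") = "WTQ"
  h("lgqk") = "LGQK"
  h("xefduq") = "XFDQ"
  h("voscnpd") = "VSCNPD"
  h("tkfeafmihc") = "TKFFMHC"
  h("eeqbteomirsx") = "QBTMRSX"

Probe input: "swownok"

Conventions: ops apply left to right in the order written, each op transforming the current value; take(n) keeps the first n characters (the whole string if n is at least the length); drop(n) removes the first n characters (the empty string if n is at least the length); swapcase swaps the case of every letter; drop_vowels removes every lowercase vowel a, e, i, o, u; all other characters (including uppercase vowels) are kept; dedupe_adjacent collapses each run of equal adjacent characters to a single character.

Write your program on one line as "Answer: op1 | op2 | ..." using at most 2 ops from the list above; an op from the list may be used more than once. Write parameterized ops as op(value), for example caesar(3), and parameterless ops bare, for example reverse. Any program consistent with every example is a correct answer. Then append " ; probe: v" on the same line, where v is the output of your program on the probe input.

drop_vowels | swapcase ; probe: "SWWNK"

Check, running the answer program on each example:
  "wtoq" -> "wtq" -> "WTQ"
  "lgqk" -> "lgqk" -> "LGQK"
  "xefduq" -> "xfdq" -> "XFDQ"
  "voscnpd" -> "vscnpd" -> "VSCNPD"
  "tkfeafmihc" -> "tkffmhc" -> "TKFFMHC"
  "eeqbteomirsx" -> "qbtmrsx" -> "QBTMRSX"
  probe: "swownok" -> "swwnk" -> "SWWNK"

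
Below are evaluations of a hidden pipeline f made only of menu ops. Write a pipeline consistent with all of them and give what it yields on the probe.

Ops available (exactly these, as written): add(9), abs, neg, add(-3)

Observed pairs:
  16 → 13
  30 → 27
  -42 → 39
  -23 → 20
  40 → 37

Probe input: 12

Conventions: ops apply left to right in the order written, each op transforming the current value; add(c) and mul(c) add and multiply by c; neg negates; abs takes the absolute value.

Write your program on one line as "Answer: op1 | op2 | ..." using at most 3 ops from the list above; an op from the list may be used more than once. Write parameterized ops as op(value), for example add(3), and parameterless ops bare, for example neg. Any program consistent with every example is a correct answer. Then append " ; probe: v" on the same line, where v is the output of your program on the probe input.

abs | add(-3) ; probe: 9

Check, running the answer program on each example:
  16 -> 16 -> 13
  30 -> 30 -> 27
  -42 -> 42 -> 39
  -23 -> 23 -> 20
  40 -> 40 -> 37
  probe: 12 -> 12 -> 9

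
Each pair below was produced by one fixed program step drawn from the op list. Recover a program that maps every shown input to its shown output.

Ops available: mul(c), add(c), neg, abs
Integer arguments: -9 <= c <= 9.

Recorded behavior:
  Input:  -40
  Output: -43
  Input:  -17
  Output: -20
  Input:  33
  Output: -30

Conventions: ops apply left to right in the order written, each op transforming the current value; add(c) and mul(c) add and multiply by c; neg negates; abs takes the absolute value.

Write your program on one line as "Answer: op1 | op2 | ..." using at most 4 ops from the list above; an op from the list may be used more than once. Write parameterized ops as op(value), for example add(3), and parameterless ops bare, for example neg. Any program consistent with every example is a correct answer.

add(-3) | abs | neg

Check, running the answer program on each example:
  -40 -> -43 -> 43 -> -43
  -17 -> -20 -> 20 -> -20
  33 -> 30 -> 30 -> -30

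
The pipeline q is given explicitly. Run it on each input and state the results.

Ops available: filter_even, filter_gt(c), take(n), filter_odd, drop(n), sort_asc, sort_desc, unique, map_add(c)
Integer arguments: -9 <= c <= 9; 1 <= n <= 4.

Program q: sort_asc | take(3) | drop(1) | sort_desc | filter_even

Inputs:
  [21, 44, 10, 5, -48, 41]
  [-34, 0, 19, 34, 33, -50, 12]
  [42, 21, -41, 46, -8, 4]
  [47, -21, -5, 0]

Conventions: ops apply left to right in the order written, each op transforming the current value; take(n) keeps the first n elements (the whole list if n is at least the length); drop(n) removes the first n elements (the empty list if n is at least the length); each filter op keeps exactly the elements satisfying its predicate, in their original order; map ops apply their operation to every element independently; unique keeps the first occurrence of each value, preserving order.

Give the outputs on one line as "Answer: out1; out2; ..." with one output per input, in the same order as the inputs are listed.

[10]; [0, -34]; [4, -8]; [0]

Execution, op by op:
  [21, 44, 10, 5, -48, 41] -> [-48, 5, 10, 21, 41, 44] -> [-48, 5, 10] -> [5, 10] -> [10, 5] -> [10]
  [-34, 0, 19, 34, 33, -50, 12] -> [-50, -34, 0, 12, 19, 33, 34] -> [-50, -34, 0] -> [-34, 0] -> [0, -34] -> [0, -34]
  [42, 21, -41, 46, -8, 4] -> [-41, -8, 4, 21, 42, 46] -> [-41, -8, 4] -> [-8, 4] -> [4, -8] -> [4, -8]
  [47, -21, -5, 0] -> [-21, -5, 0, 47] -> [-21, -5, 0] -> [-5, 0] -> [0, -5] -> [0]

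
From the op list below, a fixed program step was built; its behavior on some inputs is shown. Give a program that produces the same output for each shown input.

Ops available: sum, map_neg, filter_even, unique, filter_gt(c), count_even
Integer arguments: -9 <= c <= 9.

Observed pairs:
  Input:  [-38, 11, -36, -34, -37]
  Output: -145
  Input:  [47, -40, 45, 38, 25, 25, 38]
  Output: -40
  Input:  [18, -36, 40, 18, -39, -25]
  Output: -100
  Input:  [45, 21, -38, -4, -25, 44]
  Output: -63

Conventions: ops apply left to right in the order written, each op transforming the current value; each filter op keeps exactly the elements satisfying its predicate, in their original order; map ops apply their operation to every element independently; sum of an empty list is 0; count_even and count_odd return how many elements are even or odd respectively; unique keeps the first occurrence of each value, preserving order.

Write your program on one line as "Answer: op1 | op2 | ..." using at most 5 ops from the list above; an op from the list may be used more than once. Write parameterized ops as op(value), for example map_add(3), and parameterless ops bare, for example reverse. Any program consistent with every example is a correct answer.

map_neg | filter_gt(4) | map_neg | sum

Check, running the answer program on each example:
  [-38, 11, -36, -34, -37] -> [38, -11, 36, 34, 37] -> [38, 36, 34, 37] -> [-38, -36, -34, -37] -> -145
  [47, -40, 45, 38, 25, 25, 38] -> [-47, 40, -45, -38, -25, -25, -38] -> [40] -> [-40] -> -40
  [18, -36, 40, 18, -39, -25] -> [-18, 36, -40, -18, 39, 25] -> [36, 39, 25] -> [-36, -39, -25] -> -100
  [45, 21, -38, -4, -25, 44] -> [-45, -21, 38, 4, 25, -44] -> [38, 25] -> [-38, -25] -> -63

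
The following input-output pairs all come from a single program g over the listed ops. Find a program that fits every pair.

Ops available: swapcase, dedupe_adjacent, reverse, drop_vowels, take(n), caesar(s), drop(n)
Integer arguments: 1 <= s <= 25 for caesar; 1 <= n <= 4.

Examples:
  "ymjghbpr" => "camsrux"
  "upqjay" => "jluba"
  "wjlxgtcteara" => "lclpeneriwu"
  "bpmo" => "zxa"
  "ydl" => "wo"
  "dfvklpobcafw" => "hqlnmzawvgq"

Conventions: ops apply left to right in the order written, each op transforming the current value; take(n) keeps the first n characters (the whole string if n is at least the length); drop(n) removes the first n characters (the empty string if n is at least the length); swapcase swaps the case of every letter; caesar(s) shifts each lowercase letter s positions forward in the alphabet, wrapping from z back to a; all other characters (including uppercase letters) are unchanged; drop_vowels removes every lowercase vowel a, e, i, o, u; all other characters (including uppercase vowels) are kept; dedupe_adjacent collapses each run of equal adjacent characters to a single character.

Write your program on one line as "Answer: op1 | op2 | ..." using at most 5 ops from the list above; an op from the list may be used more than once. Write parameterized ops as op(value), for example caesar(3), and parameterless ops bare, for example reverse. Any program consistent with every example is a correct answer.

caesar(24) | drop(1) | reverse | caesar(13)

Check, running the answer program on each example:
  "ymjghbpr" -> "wkhefznp" -> "khefznp" -> "pnzfehk" -> "camsrux"
  "upqjay" -> "snohyw" -> "nohyw" -> "wyhon" -> "jluba"
  "wjlxgtcteara" -> "uhjverarcypy" -> "hjverarcypy" -> "ypycrarevjh" -> "lclpeneriwu"
  "bpmo" -> "znkm" -> "nkm" -> "mkn" -> "zxa"
  "ydl" -> "wbj" -> "bj" -> "jb" -> "wo"
  "dfvklpobcafw" -> "bdtijnmzaydu" -> "dtijnmzaydu" -> "udyazmnjitd" -> "hqlnmzawvgq"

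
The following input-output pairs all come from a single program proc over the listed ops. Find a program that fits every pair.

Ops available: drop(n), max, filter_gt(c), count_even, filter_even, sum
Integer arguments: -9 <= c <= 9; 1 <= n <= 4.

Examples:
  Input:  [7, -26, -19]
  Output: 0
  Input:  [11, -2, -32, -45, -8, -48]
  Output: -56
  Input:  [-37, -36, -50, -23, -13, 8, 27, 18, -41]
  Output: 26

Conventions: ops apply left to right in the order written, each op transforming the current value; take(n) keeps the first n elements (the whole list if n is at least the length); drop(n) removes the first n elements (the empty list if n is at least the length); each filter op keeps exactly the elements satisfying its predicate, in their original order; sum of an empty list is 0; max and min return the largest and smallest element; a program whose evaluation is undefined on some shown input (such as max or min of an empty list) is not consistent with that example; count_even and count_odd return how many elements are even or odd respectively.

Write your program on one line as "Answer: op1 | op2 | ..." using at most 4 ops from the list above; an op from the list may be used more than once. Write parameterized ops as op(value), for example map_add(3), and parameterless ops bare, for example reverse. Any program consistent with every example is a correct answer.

drop(3) | filter_even | sum

Check, running the answer program on each example:
  [7, -26, -19] -> [] -> [] -> 0
  [11, -2, -32, -45, -8, -48] -> [-45, -8, -48] -> [-8, -48] -> -56
  [-37, -36, -50, -23, -13, 8, 27, 18, -41] -> [-23, -13, 8, 27, 18, -41] -> [8, 18] -> 26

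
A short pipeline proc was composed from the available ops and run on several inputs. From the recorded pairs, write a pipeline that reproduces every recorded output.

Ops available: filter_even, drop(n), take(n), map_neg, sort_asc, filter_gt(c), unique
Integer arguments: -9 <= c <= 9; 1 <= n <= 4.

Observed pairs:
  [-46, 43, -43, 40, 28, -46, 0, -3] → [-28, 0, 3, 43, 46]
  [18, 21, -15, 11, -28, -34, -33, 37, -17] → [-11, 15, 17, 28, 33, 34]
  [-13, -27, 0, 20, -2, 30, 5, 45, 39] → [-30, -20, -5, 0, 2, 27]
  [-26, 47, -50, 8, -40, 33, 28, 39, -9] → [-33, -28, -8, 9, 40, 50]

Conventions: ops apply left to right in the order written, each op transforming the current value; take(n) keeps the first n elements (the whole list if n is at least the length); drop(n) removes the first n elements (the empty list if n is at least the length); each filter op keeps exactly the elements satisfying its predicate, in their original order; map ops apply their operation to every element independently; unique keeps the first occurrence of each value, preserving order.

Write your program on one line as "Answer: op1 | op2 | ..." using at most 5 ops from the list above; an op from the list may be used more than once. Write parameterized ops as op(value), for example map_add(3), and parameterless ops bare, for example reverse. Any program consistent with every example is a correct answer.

drop(1) | map_neg | sort_asc | drop(2)

Check, running the answer program on each example:
  [-46, 43, -43, 40, 28, -46, 0, -3] -> [43, -43, 40, 28, -46, 0, -3] -> [-43, 43, -40, -28, 46, 0, 3] -> [-43, -40, -28, 0, 3, 43, 46] -> [-28, 0, 3, 43, 46]
  [18, 21, -15, 11, -28, -34, -33, 37, -17] -> [21, -15, 11, -28, -34, -33, 37, -17] -> [-21, 15, -11, 28, 34, 33, -37, 17] -> [-37, -21, -11, 15, 17, 28, 33, 34] -> [-11, 15, 17, 28, 33, 34]
  [-13, -27, 0, 20, -2, 30, 5, 45, 39] -> [-27, 0, 20, -2, 30, 5, 45, 39] -> [27, 0, -20, 2, -30, -5, -45, -39] -> [-45, -39, -30, -20, -5, 0, 2, 27] -> [-30, -20, -5, 0, 2, 27]
  [-26, 47, -50, 8, -40, 33, 28, 39, -9] -> [47, -50, 8, -40, 33, 28, 39, -9] -> [-47, 50, -8, 40, -33, -28, -39, 9] -> [-47, -39, -33, -28, -8, 9, 40, 50] -> [-33, -28, -8, 9, 40, 50]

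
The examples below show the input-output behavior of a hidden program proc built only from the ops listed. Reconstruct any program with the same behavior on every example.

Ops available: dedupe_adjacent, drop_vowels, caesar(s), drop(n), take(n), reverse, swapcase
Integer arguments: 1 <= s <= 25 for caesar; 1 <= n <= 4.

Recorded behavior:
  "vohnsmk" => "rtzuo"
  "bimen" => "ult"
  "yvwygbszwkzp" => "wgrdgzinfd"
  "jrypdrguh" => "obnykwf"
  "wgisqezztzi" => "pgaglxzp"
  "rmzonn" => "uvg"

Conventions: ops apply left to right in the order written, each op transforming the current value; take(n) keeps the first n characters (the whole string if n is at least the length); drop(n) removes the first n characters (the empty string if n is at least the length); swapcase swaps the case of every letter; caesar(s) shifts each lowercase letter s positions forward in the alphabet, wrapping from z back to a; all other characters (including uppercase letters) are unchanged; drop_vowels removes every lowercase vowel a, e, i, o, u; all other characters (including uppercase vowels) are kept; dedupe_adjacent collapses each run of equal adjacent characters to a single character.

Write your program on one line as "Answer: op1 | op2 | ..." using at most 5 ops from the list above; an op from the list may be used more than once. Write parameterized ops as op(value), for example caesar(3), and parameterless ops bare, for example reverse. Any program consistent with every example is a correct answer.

dedupe_adjacent | drop(2) | caesar(7) | reverse

Check, running the answer program on each example:
  "vohnsmk" -> "vohnsmk" -> "hnsmk" -> "ouztr" -> "rtzuo"
  "bimen" -> "bimen" -> "men" -> "tlu" -> "ult"
  "yvwygbszwkzp" -> "yvwygbszwkzp" -> "wygbszwkzp" -> "dfnizgdrgw" -> "wgrdgzinfd"
  "jrypdrguh" -> "jrypdrguh" -> "ypdrguh" -> "fwkynbo" -> "obnykwf"
  "wgisqezztzi" -> "wgisqeztzi" -> "isqeztzi" -> "pzxlgagp" -> "pgaglxzp"
  "rmzonn" -> "rmzon" -> "zon" -> "gvu" -> "uvg"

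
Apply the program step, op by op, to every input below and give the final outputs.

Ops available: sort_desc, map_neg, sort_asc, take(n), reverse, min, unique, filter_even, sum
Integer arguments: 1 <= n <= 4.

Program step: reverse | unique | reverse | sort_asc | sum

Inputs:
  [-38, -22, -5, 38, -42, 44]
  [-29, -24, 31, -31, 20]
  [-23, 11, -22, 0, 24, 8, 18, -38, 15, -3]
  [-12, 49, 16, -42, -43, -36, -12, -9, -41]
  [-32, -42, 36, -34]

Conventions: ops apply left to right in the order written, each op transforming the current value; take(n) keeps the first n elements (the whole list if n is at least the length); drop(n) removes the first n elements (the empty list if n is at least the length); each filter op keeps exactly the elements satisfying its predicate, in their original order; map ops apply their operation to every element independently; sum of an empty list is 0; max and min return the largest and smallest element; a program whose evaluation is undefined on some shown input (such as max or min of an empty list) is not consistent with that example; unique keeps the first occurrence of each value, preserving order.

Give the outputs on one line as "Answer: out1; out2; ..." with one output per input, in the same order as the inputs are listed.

Execution, op by op:
  [-38, -22, -5, 38, -42, 44] -> [44, -42, 38, -5, -22, -38] -> [44, -42, 38, -5, -22, -38] -> [-38, -22, -5, 38, -42, 44] -> [-42, -38, -22, -5, 38, 44] -> -25
  [-29, -24, 31, -31, 20] -> [20, -31, 31, -24, -29] -> [20, -31, 31, -24, -29] -> [-29, -24, 31, -31, 20] -> [-31, -29, -24, 20, 31] -> -33
  [-23, 11, -22, 0, 24, 8, 18, -38, 15, -3] -> [-3, 15, -38, 18, 8, 24, 0, -22, 11, -23] -> [-3, 15, -38, 18, 8, 24, 0, -22, 11, -23] -> [-23, 11, -22, 0, 24, 8, 18, -38, 15, -3] -> [-38, -23, -22, -3, 0, 8, 11, 15, 18, 24] -> -10
  [-12, 49, 16, -42, -43, -36, -12, -9, -41] -> [-41, -9, -12, -36, -43, -42, 16, 49, -12] -> [-41, -9, -12, -36, -43, -42, 16, 49] -> [49, 16, -42, -43, -36, -12, -9, -41] -> [-43, -42, -41, -36, -12, -9, 16, 49] -> -118
  [-32, -42, 36, -34] -> [-34, 36, -42, -32] -> [-34, 36, -42, -32] -> [-32, -42, 36, -34] -> [-42, -34, -32, 36] -> -72

-25; -33; -10; -118; -72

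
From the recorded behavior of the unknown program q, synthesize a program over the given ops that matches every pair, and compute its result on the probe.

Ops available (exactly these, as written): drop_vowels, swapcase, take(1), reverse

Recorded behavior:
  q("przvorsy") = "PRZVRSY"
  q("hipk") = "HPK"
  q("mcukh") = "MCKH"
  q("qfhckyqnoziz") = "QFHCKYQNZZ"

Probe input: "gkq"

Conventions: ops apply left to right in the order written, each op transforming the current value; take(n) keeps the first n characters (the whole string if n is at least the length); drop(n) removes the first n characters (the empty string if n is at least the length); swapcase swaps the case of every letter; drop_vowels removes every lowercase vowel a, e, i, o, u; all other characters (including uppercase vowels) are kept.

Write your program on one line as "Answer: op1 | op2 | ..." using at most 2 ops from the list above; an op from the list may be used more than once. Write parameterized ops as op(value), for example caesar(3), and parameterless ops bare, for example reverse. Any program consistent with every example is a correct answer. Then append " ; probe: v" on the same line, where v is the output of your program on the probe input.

drop_vowels | swapcase ; probe: "GKQ"

Check, running the answer program on each example:
  "przvorsy" -> "przvrsy" -> "PRZVRSY"
  "hipk" -> "hpk" -> "HPK"
  "mcukh" -> "mckh" -> "MCKH"
  "qfhckyqnoziz" -> "qfhckyqnzz" -> "QFHCKYQNZZ"
  probe: "gkq" -> "gkq" -> "GKQ"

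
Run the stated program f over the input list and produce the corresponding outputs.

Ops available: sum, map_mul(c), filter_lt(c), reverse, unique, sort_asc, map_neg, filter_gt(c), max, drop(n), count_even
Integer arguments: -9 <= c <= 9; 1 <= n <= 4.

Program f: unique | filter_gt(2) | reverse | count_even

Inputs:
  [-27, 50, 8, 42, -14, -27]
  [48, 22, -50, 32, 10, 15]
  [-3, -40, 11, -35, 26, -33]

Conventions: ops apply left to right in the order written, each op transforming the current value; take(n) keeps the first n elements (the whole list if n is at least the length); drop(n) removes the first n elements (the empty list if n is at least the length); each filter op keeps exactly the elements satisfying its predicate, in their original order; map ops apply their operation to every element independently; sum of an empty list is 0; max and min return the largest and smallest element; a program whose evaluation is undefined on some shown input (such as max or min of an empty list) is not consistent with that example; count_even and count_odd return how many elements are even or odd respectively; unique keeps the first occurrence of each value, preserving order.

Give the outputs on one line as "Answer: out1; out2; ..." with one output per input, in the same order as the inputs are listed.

Execution, op by op:
  [-27, 50, 8, 42, -14, -27] -> [-27, 50, 8, 42, -14] -> [50, 8, 42] -> [42, 8, 50] -> 3
  [48, 22, -50, 32, 10, 15] -> [48, 22, -50, 32, 10, 15] -> [48, 22, 32, 10, 15] -> [15, 10, 32, 22, 48] -> 4
  [-3, -40, 11, -35, 26, -33] -> [-3, -40, 11, -35, 26, -33] -> [11, 26] -> [26, 11] -> 1

3; 4; 1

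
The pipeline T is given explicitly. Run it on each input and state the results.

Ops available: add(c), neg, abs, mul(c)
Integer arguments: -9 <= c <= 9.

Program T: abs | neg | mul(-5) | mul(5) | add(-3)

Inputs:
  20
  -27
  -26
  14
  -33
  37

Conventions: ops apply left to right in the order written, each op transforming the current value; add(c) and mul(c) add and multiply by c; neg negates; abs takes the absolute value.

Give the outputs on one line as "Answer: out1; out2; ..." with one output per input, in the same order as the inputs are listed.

497; 672; 647; 347; 822; 922

Execution, op by op:
  20 -> 20 -> -20 -> 100 -> 500 -> 497
  -27 -> 27 -> -27 -> 135 -> 675 -> 672
  -26 -> 26 -> -26 -> 130 -> 650 -> 647
  14 -> 14 -> -14 -> 70 -> 350 -> 347
  -33 -> 33 -> -33 -> 165 -> 825 -> 822
  37 -> 37 -> -37 -> 185 -> 925 -> 922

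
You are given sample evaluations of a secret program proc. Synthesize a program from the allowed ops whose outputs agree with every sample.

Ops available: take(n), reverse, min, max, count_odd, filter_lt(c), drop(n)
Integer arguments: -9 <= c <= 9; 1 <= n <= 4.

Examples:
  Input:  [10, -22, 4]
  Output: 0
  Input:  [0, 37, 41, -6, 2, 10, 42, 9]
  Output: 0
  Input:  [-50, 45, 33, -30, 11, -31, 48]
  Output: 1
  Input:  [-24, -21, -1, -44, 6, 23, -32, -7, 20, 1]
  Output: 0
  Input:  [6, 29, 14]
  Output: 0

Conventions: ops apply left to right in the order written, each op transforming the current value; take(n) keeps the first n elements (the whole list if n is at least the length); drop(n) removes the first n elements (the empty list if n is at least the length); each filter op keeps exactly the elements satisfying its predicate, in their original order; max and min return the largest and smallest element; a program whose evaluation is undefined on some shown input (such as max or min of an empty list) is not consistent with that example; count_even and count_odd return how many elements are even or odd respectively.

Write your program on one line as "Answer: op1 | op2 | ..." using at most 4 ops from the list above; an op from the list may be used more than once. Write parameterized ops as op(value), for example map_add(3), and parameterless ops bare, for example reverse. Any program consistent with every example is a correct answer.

drop(4) | filter_lt(3) | take(1) | count_odd

Check, running the answer program on each example:
  [10, -22, 4] -> [] -> [] -> [] -> 0
  [0, 37, 41, -6, 2, 10, 42, 9] -> [2, 10, 42, 9] -> [2] -> [2] -> 0
  [-50, 45, 33, -30, 11, -31, 48] -> [11, -31, 48] -> [-31] -> [-31] -> 1
  [-24, -21, -1, -44, 6, 23, -32, -7, 20, 1] -> [6, 23, -32, -7, 20, 1] -> [-32, -7, 1] -> [-32] -> 0
  [6, 29, 14] -> [] -> [] -> [] -> 0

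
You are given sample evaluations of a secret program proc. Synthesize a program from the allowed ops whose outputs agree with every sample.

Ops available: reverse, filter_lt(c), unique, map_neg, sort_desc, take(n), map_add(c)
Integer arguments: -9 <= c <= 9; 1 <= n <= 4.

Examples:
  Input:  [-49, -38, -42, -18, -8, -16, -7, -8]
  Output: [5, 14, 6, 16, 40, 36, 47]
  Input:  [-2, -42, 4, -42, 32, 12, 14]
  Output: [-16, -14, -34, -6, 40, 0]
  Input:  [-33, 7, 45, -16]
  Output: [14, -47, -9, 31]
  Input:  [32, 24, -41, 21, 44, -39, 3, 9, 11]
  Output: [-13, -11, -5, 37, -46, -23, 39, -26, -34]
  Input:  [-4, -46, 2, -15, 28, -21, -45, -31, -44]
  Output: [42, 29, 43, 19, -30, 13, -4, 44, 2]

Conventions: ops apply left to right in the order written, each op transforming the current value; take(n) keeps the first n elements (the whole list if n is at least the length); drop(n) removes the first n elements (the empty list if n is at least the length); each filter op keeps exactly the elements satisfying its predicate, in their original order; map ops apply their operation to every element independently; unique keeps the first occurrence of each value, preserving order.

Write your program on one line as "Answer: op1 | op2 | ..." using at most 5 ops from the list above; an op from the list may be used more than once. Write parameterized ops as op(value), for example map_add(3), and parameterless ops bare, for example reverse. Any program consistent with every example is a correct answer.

map_add(2) | unique | reverse | map_neg

Check, running the answer program on each example:
  [-49, -38, -42, -18, -8, -16, -7, -8] -> [-47, -36, -40, -16, -6, -14, -5, -6] -> [-47, -36, -40, -16, -6, -14, -5] -> [-5, -14, -6, -16, -40, -36, -47] -> [5, 14, 6, 16, 40, 36, 47]
  [-2, -42, 4, -42, 32, 12, 14] -> [0, -40, 6, -40, 34, 14, 16] -> [0, -40, 6, 34, 14, 16] -> [16, 14, 34, 6, -40, 0] -> [-16, -14, -34, -6, 40, 0]
  [-33, 7, 45, -16] -> [-31, 9, 47, -14] -> [-31, 9, 47, -14] -> [-14, 47, 9, -31] -> [14, -47, -9, 31]
  [32, 24, -41, 21, 44, -39, 3, 9, 11] -> [34, 26, -39, 23, 46, -37, 5, 11, 13] -> [34, 26, -39, 23, 46, -37, 5, 11, 13] -> [13, 11, 5, -37, 46, 23, -39, 26, 34] -> [-13, -11, -5, 37, -46, -23, 39, -26, -34]
  [-4, -46, 2, -15, 28, -21, -45, -31, -44] -> [-2, -44, 4, -13, 30, -19, -43, -29, -42] -> [-2, -44, 4, -13, 30, -19, -43, -29, -42] -> [-42, -29, -43, -19, 30, -13, 4, -44, -2] -> [42, 29, 43, 19, -30, 13, -4, 44, 2]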